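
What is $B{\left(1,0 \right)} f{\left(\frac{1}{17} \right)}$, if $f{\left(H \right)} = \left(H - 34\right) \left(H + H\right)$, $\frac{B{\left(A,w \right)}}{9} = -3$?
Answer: $\frac{31158}{289} \approx 107.81$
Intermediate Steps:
$B{\left(A,w \right)} = -27$ ($B{\left(A,w \right)} = 9 \left(-3\right) = -27$)
$f{\left(H \right)} = 2 H \left(-34 + H\right)$ ($f{\left(H \right)} = \left(-34 + H\right) 2 H = 2 H \left(-34 + H\right)$)
$B{\left(1,0 \right)} f{\left(\frac{1}{17} \right)} = - 27 \frac{2 \left(-34 + \frac{1}{17}\right)}{17} = - 27 \cdot 2 \cdot \frac{1}{17} \left(-34 + \frac{1}{17}\right) = - 27 \cdot 2 \cdot \frac{1}{17} \left(- \frac{577}{17}\right) = \left(-27\right) \left(- \frac{1154}{289}\right) = \frac{31158}{289}$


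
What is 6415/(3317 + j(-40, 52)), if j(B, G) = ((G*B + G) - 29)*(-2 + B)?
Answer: 6415/89711 ≈ 0.071507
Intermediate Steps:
j(B, G) = (-2 + B)*(-29 + G + B*G) (j(B, G) = ((B*G + G) - 29)*(-2 + B) = ((G + B*G) - 29)*(-2 + B) = (-29 + G + B*G)*(-2 + B) = (-2 + B)*(-29 + G + B*G))
6415/(3317 + j(-40, 52)) = 6415/(3317 + (58 - 29*(-40) - 2*52 + 52*(-40)² - 1*(-40)*52)) = 6415/(3317 + (58 + 1160 - 104 + 52*1600 + 2080)) = 6415/(3317 + (58 + 1160 - 104 + 83200 + 2080)) = 6415/(3317 + 86394) = 6415/89711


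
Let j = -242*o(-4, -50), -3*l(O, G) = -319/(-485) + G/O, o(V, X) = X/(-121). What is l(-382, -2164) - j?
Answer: 9068267/92635 ≈ 97.892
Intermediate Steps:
o(V, X) = -X/121 (o(V, X) = X*(-1/121) = -X/121)
l(O, G) = -319/1455 - G/(3*O) (l(O, G) = -(-319/(-485) + G/O)/3 = -(-319*(-1/485) + G/O)/3 = -(319/485 + G/O)/3 = -319/1455 - G/(3*O))
j = -100 (j = -(-2)*(-50) = -242*50/121 = -100)
l(-382, -2164) - j = (-319/1455 - 1/3*(-2164)/(-382)) - 1*(-100) = (-319/1455 - 1/3*(-2164)*(-1/382)) + 100 = (-319/1455 - 1082/573) + 100 = -195233/92635 + 100 = 9068267/92635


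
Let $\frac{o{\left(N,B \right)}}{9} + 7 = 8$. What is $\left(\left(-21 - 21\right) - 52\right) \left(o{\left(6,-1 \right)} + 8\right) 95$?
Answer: $-151810$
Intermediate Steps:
$o{\left(N,B \right)} = 9$ ($o{\left(N,B \right)} = -63 + 9 \cdot 8 = -63 + 72 = 9$)
$\left(\left(-21 - 21\right) - 52\right) \left(o{\left(6,-1 \right)} + 8\right) 95 = \left(\left(-21 - 21\right) - 52\right) \left(9 + 8\right) 95 = \left(\left(-21 - 21\right) - 52\right) 17 \cdot 95 = \left(-42 - 52\right) 17 \cdot 95 = \left(-94\right) 17 \cdot 95 = \left(-1598\right) 95 = -151810$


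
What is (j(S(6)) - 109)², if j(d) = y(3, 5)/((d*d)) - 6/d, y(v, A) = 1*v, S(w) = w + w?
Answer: 27615025/2304 ≈ 11986.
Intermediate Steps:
S(w) = 2*w
y(v, A) = v
j(d) = -6/d + 3/d² (j(d) = 3/((d*d)) - 6/d = 3/(d²) - 6/d = 3/d² - 6/d = -6/d + 3/d²)
(j(S(6)) - 109)² = (3*(1 - 4*6)/(2*6)² - 109)² = (3*(1 - 2*12)/12² - 109)² = (3*(1/144)*(1 - 24) - 109)² = (3*(1/144)*(-23) - 109)² = (-23/48 - 109)² = (-5255/48)² = 27615025/2304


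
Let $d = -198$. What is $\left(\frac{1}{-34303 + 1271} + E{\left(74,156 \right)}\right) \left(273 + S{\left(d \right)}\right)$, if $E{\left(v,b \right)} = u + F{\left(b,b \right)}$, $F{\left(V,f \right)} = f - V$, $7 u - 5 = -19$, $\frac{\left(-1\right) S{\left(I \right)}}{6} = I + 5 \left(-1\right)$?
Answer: $- \frac{98502915}{33032} \approx -2982.0$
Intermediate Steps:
$S{\left(I \right)} = 30 - 6 I$ ($S{\left(I \right)} = - 6 \left(I + 5 \left(-1\right)\right) = - 6 \left(I - 5\right) = - 6 \left(-5 + I\right) = 30 - 6 I$)
$u = -2$ ($u = \frac{5}{7} + \frac{1}{7} \left(-19\right) = \frac{5}{7} - \frac{19}{7} = -2$)
$E{\left(v,b \right)} = -2$ ($E{\left(v,b \right)} = -2 + \left(b - b\right) = -2 + 0 = -2$)
$\left(\frac{1}{-34303 + 1271} + E{\left(74,156 \right)}\right) \left(273 + S{\left(d \right)}\right) = \left(\frac{1}{-34303 + 1271} - 2\right) \left(273 + \left(30 - -1188\right)\right) = \left(\frac{1}{-33032} - 2\right) \left(273 + \left(30 + 1188\right)\right) = \left(- \frac{1}{33032} - 2\right) \left(273 + 1218\right) = \left(- \frac{66065}{33032}\right) 1491 = - \frac{98502915}{33032}$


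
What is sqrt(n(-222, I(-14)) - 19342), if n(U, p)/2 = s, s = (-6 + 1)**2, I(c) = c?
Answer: 2*I*sqrt(4823) ≈ 138.9*I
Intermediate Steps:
s = 25 (s = (-5)**2 = 25)
n(U, p) = 50 (n(U, p) = 2*25 = 50)
sqrt(n(-222, I(-14)) - 19342) = sqrt(50 - 19342) = sqrt(-19292) = 2*I*sqrt(4823)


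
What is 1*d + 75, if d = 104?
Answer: 179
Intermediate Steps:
1*d + 75 = 1*104 + 75 = 104 + 75 = 179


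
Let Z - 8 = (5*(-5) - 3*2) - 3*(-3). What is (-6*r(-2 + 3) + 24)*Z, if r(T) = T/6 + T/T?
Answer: -238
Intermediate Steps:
r(T) = 1 + T/6 (r(T) = T*(⅙) + 1 = T/6 + 1 = 1 + T/6)
Z = -14 (Z = 8 + ((5*(-5) - 3*2) - 3*(-3)) = 8 + ((-25 - 6) + 9) = 8 + (-31 + 9) = 8 - 22 = -14)
(-6*r(-2 + 3) + 24)*Z = (-6*(1 + (-2 + 3)/6) + 24)*(-14) = (-6*(1 + (⅙)*1) + 24)*(-14) = (-6*(1 + ⅙) + 24)*(-14) = (-6*7/6 + 24)*(-14) = (-7 + 24)*(-14) = 17*(-14) = -238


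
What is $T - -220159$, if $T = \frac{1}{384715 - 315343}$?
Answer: $\frac{15272870149}{69372} \approx 2.2016 \cdot 10^{5}$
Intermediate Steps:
$T = \frac{1}{69372} \approx 1.4415 \cdot 10^{-5}$
$T - -220159 = \frac{1}{69372} - -220159 = \frac{1}{69372} + 220159 = \frac{15272870149}{69372}$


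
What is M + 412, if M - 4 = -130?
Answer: 286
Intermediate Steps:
M = -126 (M = 4 - 130 = -126)
M + 412 = -126 + 412 = 286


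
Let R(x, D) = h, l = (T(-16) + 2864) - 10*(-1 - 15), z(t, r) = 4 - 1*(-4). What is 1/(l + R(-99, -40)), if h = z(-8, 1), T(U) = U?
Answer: 1/3016 ≈ 0.00033156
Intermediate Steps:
z(t, r) = 8 (z(t, r) = 4 + 4 = 8)
h = 8
l = 3008 (l = (-16 + 2864) - 10*(-1 - 15) = 2848 - 10*(-16) = 2848 + 160 = 3008)
R(x, D) = 8
1/(l + R(-99, -40)) = 1/(3008 + 8) = 1/3016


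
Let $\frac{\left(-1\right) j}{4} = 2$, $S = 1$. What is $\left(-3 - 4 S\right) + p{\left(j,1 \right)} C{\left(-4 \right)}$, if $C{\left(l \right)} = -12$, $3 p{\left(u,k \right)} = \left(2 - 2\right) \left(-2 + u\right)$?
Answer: $-7$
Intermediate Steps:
$j = -8$ ($j = \left(-4\right) 2 = -8$)
$p{\left(u,k \right)} = 0$ ($p{\left(u,k \right)} = \frac{\left(2 - 2\right) \left(-2 + u\right)}{3} = \frac{0 \left(-2 + u\right)}{3} = \frac{1}{3} \cdot 0 = 0$)
$\left(-3 - 4 S\right) + p{\left(j,1 \right)} C{\left(-4 \right)} = \left(-3 - 4\right) + 0 \left(-12\right) = \left(-3 - 4\right) + 0 = -7 + 0 = -7$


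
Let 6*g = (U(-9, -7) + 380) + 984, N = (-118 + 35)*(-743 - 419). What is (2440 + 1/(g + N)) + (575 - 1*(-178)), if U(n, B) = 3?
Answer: 1852077305/580043 ≈ 3193.0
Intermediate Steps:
N = 96446 (N = -83*(-1162) = 96446)
g = 1367/6 (g = ((3 + 380) + 984)/6 = (383 + 984)/6 = (1/6)*1367 = 1367/6 ≈ 227.83)
(2440 + 1/(g + N)) + (575 - 1*(-178)) = (2440 + 1/(1367/6 + 96446)) + (575 - 1*(-178)) = (2440 + 1/(580043/6)) + (575 + 178) = (2440 + 6/580043) + 753 = 1415304926/580043 + 753 = 1852077305/580043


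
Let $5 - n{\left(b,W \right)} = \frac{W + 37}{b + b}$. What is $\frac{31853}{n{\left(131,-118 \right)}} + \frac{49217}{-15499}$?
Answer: $\frac{129278226667}{21559109} \approx 5996.5$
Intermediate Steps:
$n{\left(b,W \right)} = 5 - \frac{37 + W}{2 b}$ ($n{\left(b,W \right)} = 5 - \frac{W + 37}{b + b} = 5 - \frac{37 + W}{2 b}$)
$\frac{31853}{n{\left(131,-118 \right)}} + \frac{49217}{-15499} = \frac{31853}{\frac{1}{2} \cdot \frac{1}{131} \left(-37 - -118 + 10 \cdot 131\right)} + \frac{49217}{-15499} = \frac{31853}{\frac{1}{2} \cdot \frac{1}{131} \left(-37 + 118 + 1310\right)} + 49217 \left(- \frac{1}{15499}\right) = \frac{31853}{\frac{1}{2} \cdot \frac{1}{131} \cdot 1391} - \frac{49217}{15499} = \frac{31853}{\frac{1391}{262}} - \frac{49217}{15499} = 31853 \cdot \frac{262}{1391} - \frac{49217}{15499} = \frac{8345486}{1391} - \frac{49217}{15499} = \frac{129278226667}{21559109}$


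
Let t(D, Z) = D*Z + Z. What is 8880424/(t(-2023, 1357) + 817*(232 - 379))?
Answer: -8880424/2863953 ≈ -3.1008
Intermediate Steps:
t(D, Z) = Z + D*Z
8880424/(t(-2023, 1357) + 817*(232 - 379)) = 8880424/(1357*(1 - 2023) + 817*(232 - 379)) = 8880424/(1357*(-2022) + 817*(-147)) = 8880424/(-2743854 - 120099) = 8880424/(-2863953) = 8880424*(-1/2863953) = -8880424/2863953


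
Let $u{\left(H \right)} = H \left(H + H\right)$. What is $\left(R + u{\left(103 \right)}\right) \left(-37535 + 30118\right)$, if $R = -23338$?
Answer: $15724040$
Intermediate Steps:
$u{\left(H \right)} = 2 H^{2}$ ($u{\left(H \right)} = H 2 H = 2 H^{2}$)
$\left(R + u{\left(103 \right)}\right) \left(-37535 + 30118\right) = \left(-23338 + 2 \cdot 103^{2}\right) \left(-37535 + 30118\right) = \left(-23338 + 2 \cdot 10609\right) \left(-7417\right) = \left(-23338 + 21218\right) \left(-7417\right) = \left(-2120\right) \left(-7417\right) = 15724040$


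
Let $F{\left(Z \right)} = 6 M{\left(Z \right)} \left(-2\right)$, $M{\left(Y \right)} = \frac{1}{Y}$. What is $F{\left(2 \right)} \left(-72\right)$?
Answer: $432$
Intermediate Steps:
$F{\left(Z \right)} = - \frac{12}{Z}$ ($F{\left(Z \right)} = \frac{6}{Z} \left(-2\right) = - \frac{12}{Z}$)
$F{\left(2 \right)} \left(-72\right) = - \frac{12}{2} \left(-72\right) = \left(-12\right) \frac{1}{2} \left(-72\right) = \left(-6\right) \left(-72\right) = 432$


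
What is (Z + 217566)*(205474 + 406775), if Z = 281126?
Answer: 305323678308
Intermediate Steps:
(Z + 217566)*(205474 + 406775) = (281126 + 217566)*(205474 + 406775) = 498692*612249 = 305323678308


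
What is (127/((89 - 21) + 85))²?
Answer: 16129/23409 ≈ 0.68901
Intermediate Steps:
(127/((89 - 21) + 85))² = (127/(68 + 85))² = (127/153)² = 16129/23409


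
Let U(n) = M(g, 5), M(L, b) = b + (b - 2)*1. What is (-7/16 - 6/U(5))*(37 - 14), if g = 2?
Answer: -437/16 ≈ -27.313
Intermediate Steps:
M(L, b) = -2 + 2*b (M(L, b) = b + (-2 + b)*1 = b + (-2 + b) = -2 + 2*b)
U(n) = 8 (U(n) = -2 + 2*5 = -2 + 10 = 8)
(-7/16 - 6/U(5))*(37 - 14) = (-7/16 - 6/8)*(37 - 14) = (-7*1/16 - 6*⅛)*23 = (-7/16 - ¾)*23 = -19/16*23 = -437/16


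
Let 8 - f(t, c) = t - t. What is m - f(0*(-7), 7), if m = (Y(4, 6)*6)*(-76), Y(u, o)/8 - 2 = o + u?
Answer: -43784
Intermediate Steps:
f(t, c) = 8 (f(t, c) = 8 - (t - t) = 8 - 1*0 = 8 + 0 = 8)
Y(u, o) = 16 + 8*o + 8*u (Y(u, o) = 16 + 8*(o + u) = 16 + (8*o + 8*u) = 16 + 8*o + 8*u)
m = -43776 (m = ((16 + 8*6 + 8*4)*6)*(-76) = ((16 + 48 + 32)*6)*(-76) = (96*6)*(-76) = 576*(-76) = -43776)
m - f(0*(-7), 7) = -43776 - 1*8 = -43776 - 8 = -43784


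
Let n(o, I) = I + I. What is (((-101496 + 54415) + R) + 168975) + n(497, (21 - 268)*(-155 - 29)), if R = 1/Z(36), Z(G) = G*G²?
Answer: 9927930241/46656 ≈ 2.1279e+5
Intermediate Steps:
Z(G) = G³
R = 1/46656 (R = 1/(36³) = 1/46656 ≈ 2.1433e-5)
n(o, I) = 2*I
(((-101496 + 54415) + R) + 168975) + n(497, (21 - 268)*(-155 - 29)) = (((-101496 + 54415) + 1/46656) + 168975) + 2*((21 - 268)*(-155 - 29)) = ((-47081 + 1/46656) + 168975) + 2*(-247*(-184)) = (-2196611135/46656 + 168975) + 2*45448 = 5687086465/46656 + 90896 = 9927930241/46656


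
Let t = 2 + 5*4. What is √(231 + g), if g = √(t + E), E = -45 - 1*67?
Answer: √(231 + 3*I*√10) ≈ 15.202 + 0.31203*I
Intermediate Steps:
E = -112 (E = -45 - 67 = -112)
t = 22 (t = 2 + 20 = 22)
g = 3*I*√10 (g = √(22 - 112) = √(-90) = 3*I*√10 ≈ 9.4868*I)
√(231 + g) = √(231 + 3*I*√10)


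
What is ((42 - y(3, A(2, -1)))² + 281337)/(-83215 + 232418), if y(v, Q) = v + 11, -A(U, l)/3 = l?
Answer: 282121/149203 ≈ 1.8909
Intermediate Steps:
A(U, l) = -3*l
y(v, Q) = 11 + v
((42 - y(3, A(2, -1)))² + 281337)/(-83215 + 232418) = ((42 - (11 + 3))² + 281337)/(-83215 + 232418) = ((42 - 1*14)² + 281337)/149203 = ((42 - 14)² + 281337)*(1/149203) = (28² + 281337)*(1/149203) = (784 + 281337)*(1/149203) = 282121*(1/149203) = 282121/149203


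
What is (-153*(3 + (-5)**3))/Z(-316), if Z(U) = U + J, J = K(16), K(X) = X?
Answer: -3111/50 ≈ -62.220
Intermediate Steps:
J = 16
Z(U) = 16 + U (Z(U) = U + 16 = 16 + U)
(-153*(3 + (-5)**3))/Z(-316) = (-153*(3 + (-5)**3))/(16 - 316) = -153*(3 - 125)/(-300) = -153*(-122)*(-1/300) = 18666*(-1/300) = -3111/50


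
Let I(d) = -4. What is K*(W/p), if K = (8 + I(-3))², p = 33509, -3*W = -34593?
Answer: 184496/33509 ≈ 5.5059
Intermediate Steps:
W = 11531 (W = -⅓*(-34593) = 11531)
K = 16 (K = (8 - 4)² = 4² = 16)
K*(W/p) = 16*(11531/33509) = 184496/33509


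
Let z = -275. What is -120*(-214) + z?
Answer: 25405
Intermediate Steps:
-120*(-214) + z = -120*(-214) - 275 = 25680 - 275 = 25405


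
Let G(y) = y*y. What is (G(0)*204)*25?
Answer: 0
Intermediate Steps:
G(y) = y²
(G(0)*204)*25 = (0²*204)*25 = (0*204)*25 = 0*25 = 0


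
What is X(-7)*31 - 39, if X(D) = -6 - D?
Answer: -8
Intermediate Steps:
X(-7)*31 - 39 = (-6 - 1*(-7))*31 - 39 = (-6 + 7)*31 - 39 = 1*31 - 39 = 31 - 39 = -8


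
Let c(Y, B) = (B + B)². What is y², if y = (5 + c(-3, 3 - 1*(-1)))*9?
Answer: 385641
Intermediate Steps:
c(Y, B) = 4*B² (c(Y, B) = (2*B)² = 4*B²)
y = 621 (y = (5 + 4*(3 - 1*(-1))²)*9 = (5 + 4*(3 + 1)²)*9 = (5 + 4*4²)*9 = (5 + 4*16)*9 = (5 + 64)*9 = 69*9 = 621)
y² = 621² = 385641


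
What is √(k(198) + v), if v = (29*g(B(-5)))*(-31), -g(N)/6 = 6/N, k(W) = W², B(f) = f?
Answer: 6*√22730/5 ≈ 180.92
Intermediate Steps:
g(N) = -36/N
v = -32364/5 (v = (29*(-36/(-5)))*(-31) = (29*(-36*(-⅕)))*(-31) = (29*(36/5))*(-31) = (1044/5)*(-31) = -32364/5 ≈ -6472.8)
√(k(198) + v) = √(198² - 32364/5) = √(39204 - 32364/5) = √(163656/5) = 6*√22730/5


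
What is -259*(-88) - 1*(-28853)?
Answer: 51645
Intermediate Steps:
-259*(-88) - 1*(-28853) = 22792 + 28853 = 51645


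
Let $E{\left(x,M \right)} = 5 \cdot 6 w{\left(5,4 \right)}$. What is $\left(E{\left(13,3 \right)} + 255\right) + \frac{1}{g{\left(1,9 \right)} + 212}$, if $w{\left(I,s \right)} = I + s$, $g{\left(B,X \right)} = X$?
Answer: $\frac{116026}{221} \approx 525.0$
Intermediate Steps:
$E{\left(x,M \right)} = 270$ ($E{\left(x,M \right)} = 5 \cdot 6 \left(5 + 4\right) = 30 \cdot 9 = 270$)
$\left(E{\left(13,3 \right)} + 255\right) + \frac{1}{g{\left(1,9 \right)} + 212} = \left(270 + 255\right) + \frac{1}{9 + 212} = 525 + \frac{1}{221} = \frac{116026}{221}$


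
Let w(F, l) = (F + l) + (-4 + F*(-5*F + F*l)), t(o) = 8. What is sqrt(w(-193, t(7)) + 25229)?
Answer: sqrt(136787) ≈ 369.85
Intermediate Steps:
w(F, l) = -4 + F + l + F*(-5*F + F*l)
sqrt(w(-193, t(7)) + 25229) = sqrt((-4 - 193 + 8 - 5*(-193)**2 + 8*(-193)**2) + 25229) = sqrt((-4 - 193 + 8 - 5*37249 + 8*37249) + 25229) = sqrt((-4 - 193 + 8 - 186245 + 297992) + 25229) = sqrt(111558 + 25229) = sqrt(136787)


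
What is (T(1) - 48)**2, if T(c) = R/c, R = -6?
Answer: 2916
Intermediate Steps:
T(c) = -6/c
(T(1) - 48)**2 = (-6/1 - 48)**2 = (-6*1 - 48)**2 = (-6 - 48)**2 = (-54)**2 = 2916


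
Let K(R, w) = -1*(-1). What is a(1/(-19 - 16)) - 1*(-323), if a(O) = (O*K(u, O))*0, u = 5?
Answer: 323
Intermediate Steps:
K(R, w) = 1
a(O) = 0 (a(O) = (O*1)*0 = O*0 = 0)
a(1/(-19 - 16)) - 1*(-323) = 0 - 1*(-323) = 0 + 323 = 323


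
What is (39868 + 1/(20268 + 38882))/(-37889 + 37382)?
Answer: -786064067/9996350 ≈ -78.635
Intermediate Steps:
(39868 + 1/(20268 + 38882))/(-37889 + 37382) = (39868 + 1/59150)/(-507) = (39868 + 1/59150)*(-1/507) = (2358192201/59150)*(-1/507) = -786064067/9996350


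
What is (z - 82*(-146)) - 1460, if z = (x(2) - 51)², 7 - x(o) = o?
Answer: 12628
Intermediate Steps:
x(o) = 7 - o
z = 2116 (z = ((7 - 1*2) - 51)² = ((7 - 2) - 51)² = (5 - 51)² = (-46)² = 2116)
(z - 82*(-146)) - 1460 = (2116 - 82*(-146)) - 1460 = (2116 - 1*(-11972)) - 1460 = (2116 + 11972) - 1460 = 14088 - 1460 = 12628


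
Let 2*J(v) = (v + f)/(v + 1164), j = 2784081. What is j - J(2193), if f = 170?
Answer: 18692317471/6714 ≈ 2.7841e+6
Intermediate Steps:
J(v) = (170 + v)/(2*(1164 + v)) (J(v) = ((v + 170)/(v + 1164))/2 = ((170 + v)/(1164 + v))/2 = (170 + v)/(2*(1164 + v)))
j - J(2193) = 2784081 - (170 + 2193)/(2*(1164 + 2193)) = 2784081 - 2363/(2*3357) = 2784081 - 1*2363/6714 = 2784081 - 2363/6714 = 18692317471/6714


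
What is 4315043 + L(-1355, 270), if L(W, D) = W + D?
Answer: 4313958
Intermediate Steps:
L(W, D) = D + W
4315043 + L(-1355, 270) = 4315043 + (270 - 1355) = 4315043 - 1085 = 4313958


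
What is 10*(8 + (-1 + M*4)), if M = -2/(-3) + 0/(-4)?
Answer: 290/3 ≈ 96.667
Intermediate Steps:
M = ⅔ (M = -2*(-⅓) + 0*(-¼) = ⅔ + 0 = ⅔ ≈ 0.66667)
10*(8 + (-1 + M*4)) = 10*(8 + (-1 + (⅔)*4)) = 10*(8 + (-1 + 8/3)) = 10*(8 + 5/3) = 10*(29/3) = 290/3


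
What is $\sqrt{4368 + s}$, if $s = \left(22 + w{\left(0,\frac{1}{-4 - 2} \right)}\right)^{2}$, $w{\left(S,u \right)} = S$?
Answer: $2 \sqrt{1213} \approx 69.656$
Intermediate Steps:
$s = 484$ ($s = \left(22 + 0\right)^{2} = 22^{2} = 484$)
$\sqrt{4368 + s} = \sqrt{4368 + 484} = \sqrt{4852} = 2 \sqrt{1213}$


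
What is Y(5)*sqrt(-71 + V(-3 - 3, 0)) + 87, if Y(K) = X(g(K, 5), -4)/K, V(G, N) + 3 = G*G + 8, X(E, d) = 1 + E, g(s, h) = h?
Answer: 87 + 6*I*sqrt(30)/5 ≈ 87.0 + 6.5727*I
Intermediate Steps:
V(G, N) = 5 + G**2 (V(G, N) = -3 + (G*G + 8) = -3 + (G**2 + 8) = -3 + (8 + G**2) = 5 + G**2)
Y(K) = 6/K (Y(K) = (1 + 5)/K = 6/K)
Y(5)*sqrt(-71 + V(-3 - 3, 0)) + 87 = (6/5)*sqrt(-71 + (5 + (-3 - 3)**2)) + 87 = (6*(1/5))*sqrt(-71 + (5 + (-6)**2)) + 87 = 6*sqrt(-71 + (5 + 36))/5 + 87 = 6*sqrt(-71 + 41)/5 + 87 = 6*sqrt(-30)/5 + 87 = 6*(I*sqrt(30))/5 + 87 = 6*I*sqrt(30)/5 + 87 = 87 + 6*I*sqrt(30)/5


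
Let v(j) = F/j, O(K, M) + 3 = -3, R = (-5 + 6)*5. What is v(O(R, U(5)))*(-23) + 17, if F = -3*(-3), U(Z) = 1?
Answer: 103/2 ≈ 51.500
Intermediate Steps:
F = 9
R = 5 (R = 1*5 = 5)
O(K, M) = -6 (O(K, M) = -3 - 3 = -6)
v(j) = 9/j
v(O(R, U(5)))*(-23) + 17 = (9/(-6))*(-23) + 17 = (9*(-1/6))*(-23) + 17 = -3/2*(-23) + 17 = 69/2 + 17 = 103/2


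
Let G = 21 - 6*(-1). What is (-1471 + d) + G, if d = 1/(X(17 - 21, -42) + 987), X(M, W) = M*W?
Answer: -1667819/1155 ≈ -1444.0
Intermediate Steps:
G = 27 (G = 21 + 6 = 27)
d = 1/1155 (d = 1/((17 - 21)*(-42) + 987) = 1/(-4*(-42) + 987) = 1/(168 + 987) = 1/1155 ≈ 0.00086580)
(-1471 + d) + G = (-1471 + 1/1155) + 27 = -1699004/1155 + 27 = -1667819/1155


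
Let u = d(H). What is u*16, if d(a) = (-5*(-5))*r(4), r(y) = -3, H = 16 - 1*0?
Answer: -1200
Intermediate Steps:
H = 16 (H = 16 + 0 = 16)
d(a) = -75 (d(a) = -5*(-5)*(-3) = 25*(-3) = -75)
u = -75
u*16 = -75*16 = -1200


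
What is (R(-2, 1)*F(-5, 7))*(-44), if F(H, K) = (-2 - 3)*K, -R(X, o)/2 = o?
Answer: -3080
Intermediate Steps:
R(X, o) = -2*o
F(H, K) = -5*K
(R(-2, 1)*F(-5, 7))*(-44) = ((-2*1)*(-5*7))*(-44) = -2*(-35)*(-44) = 70*(-44) = -3080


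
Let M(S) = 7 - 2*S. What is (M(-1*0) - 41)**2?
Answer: 1156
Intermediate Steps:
(M(-1*0) - 41)**2 = ((7 - (-2)*0) - 41)**2 = ((7 - 2*0) - 41)**2 = ((7 + 0) - 41)**2 = (7 - 41)**2 = (-34)**2 = 1156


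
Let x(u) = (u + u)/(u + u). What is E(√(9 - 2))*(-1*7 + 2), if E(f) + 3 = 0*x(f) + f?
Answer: 15 - 5*√7 ≈ 1.7712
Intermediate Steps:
x(u) = 1 (x(u) = (2*u)/((2*u)) = (1/(2*u))*(2*u) = 1)
E(f) = -3 + f (E(f) = -3 + (0*1 + f) = -3 + (0 + f) = -3 + f)
E(√(9 - 2))*(-1*7 + 2) = (-3 + √(9 - 2))*(-1*7 + 2) = (-3 + √7)*(-7 + 2) = (-3 + √7)*(-5) = 15 - 5*√7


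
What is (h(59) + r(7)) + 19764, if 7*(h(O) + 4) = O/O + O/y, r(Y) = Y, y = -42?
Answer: 5811481/294 ≈ 19767.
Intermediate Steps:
h(O) = -27/7 - O/294 (h(O) = -4 + (O/O + O/(-42))/7 = -4 + (1 + O*(-1/42))/7 = -4 + (1 - O/42)/7 = -4 + (1/7 - O/294) = -27/7 - O/294)
(h(59) + r(7)) + 19764 = ((-27/7 - 1/294*59) + 7) + 19764 = ((-27/7 - 59/294) + 7) + 19764 = (-1193/294 + 7) + 19764 = 865/294 + 19764 = 5811481/294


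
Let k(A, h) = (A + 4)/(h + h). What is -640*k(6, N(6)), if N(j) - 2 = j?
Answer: -400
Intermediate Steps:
N(j) = 2 + j
k(A, h) = (4 + A)/(2*h) (k(A, h) = (4 + A)/((2*h)) = (4 + A)*(1/(2*h)) = (4 + A)/(2*h))
-640*k(6, N(6)) = -320*(4 + 6)/(2 + 6) = -320*10/8 = -640*5/8 = -400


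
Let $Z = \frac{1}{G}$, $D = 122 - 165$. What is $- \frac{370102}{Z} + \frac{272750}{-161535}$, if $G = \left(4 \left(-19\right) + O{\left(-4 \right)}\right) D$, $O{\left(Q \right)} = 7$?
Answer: $- \frac{35476078781188}{32307} \approx -1.0981 \cdot 10^{9}$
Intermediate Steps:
$D = -43$ ($D = 122 - 165 = -43$)
$G = 2967$ ($G = \left(4 \left(-19\right) + 7\right) \left(-43\right) = \left(-76 + 7\right) \left(-43\right) = \left(-69\right) \left(-43\right) = 2967$)
$Z = \frac{1}{2967} \approx 0.00033704$
$- \frac{370102}{Z} + \frac{272750}{-161535} = - 370102 \frac{1}{\frac{1}{2967}} + \frac{272750}{-161535} = \left(-370102\right) 2967 + 272750 \left(- \frac{1}{161535}\right) = -1098092634 - \frac{54550}{32307} = - \frac{35476078781188}{32307}$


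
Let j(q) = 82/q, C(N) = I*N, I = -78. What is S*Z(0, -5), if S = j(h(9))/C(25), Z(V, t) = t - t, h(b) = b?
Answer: 0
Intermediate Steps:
C(N) = -78*N
Z(V, t) = 0
S = -41/8775 (S = (82/9)/((-78*25)) = (82*(⅑))/(-1950) = (82/9)*(-1/1950) = -41/8775 ≈ -0.0046724)
S*Z(0, -5) = -41/8775*0 = 0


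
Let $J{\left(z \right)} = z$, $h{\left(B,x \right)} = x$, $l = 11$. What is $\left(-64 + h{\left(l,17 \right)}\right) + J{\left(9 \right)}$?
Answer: $-38$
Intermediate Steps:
$\left(-64 + h{\left(l,17 \right)}\right) + J{\left(9 \right)} = \left(-64 + 17\right) + 9 = -47 + 9 = -38$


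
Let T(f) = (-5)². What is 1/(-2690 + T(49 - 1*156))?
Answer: -1/2665 ≈ -0.00037523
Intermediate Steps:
T(f) = 25
1/(-2690 + T(49 - 1*156)) = 1/(-2690 + 25) = 1/(-2665) = -1/2665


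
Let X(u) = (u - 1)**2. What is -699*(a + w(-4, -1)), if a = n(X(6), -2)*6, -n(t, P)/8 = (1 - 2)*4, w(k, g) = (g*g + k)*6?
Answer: -121626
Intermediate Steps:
X(u) = (-1 + u)**2
w(k, g) = 6*k + 6*g**2 (w(k, g) = (g**2 + k)*6 = (k + g**2)*6 = 6*k + 6*g**2)
n(t, P) = 32 (n(t, P) = -8*(1 - 2)*4 = -(-8)*4 = -8*(-4) = 32)
a = 192 (a = 32*6 = 192)
-699*(a + w(-4, -1)) = -699*(192 + (6*(-4) + 6*(-1)**2)) = -699*(192 + (-24 + 6*1)) = -699*(192 + (-24 + 6)) = -699*(192 - 18) = -699*174 = -121626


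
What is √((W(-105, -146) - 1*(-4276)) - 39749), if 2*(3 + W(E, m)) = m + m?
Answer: 3*I*√3958 ≈ 188.74*I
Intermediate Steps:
W(E, m) = -3 + m (W(E, m) = -3 + (m + m)/2 = -3 + (2*m)/2 = -3 + m)
√((W(-105, -146) - 1*(-4276)) - 39749) = √(((-3 - 146) - 1*(-4276)) - 39749) = √((-149 + 4276) - 39749) = √(4127 - 39749) = √(-35622) = 3*I*√3958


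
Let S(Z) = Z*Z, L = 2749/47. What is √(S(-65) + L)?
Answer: 2*√2365557/47 ≈ 65.448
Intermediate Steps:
L = 2749/47 (L = 2749*(1/47) = 2749/47 ≈ 58.489)
S(Z) = Z²
√(S(-65) + L) = √((-65)² + 2749/47) = √(4225 + 2749/47) = √(201324/47) = 2*√2365557/47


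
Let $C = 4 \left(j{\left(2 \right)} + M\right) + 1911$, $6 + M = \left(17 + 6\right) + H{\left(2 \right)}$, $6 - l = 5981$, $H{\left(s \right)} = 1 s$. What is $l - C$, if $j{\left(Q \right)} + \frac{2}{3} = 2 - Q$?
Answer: $- \frac{23878}{3} \approx -7959.3$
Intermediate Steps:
$H{\left(s \right)} = s$
$l = -5975$ ($l = 6 - 5981 = -5975$)
$j{\left(Q \right)} = \frac{4}{3} - Q$ ($j{\left(Q \right)} = - \frac{2}{3} - \left(-2 + Q\right) = \frac{4}{3} - Q$)
$M = 19$ ($M = -6 + \left(\left(17 + 6\right) + 2\right) = -6 + \left(23 + 2\right) = -6 + 25 = 19$)
$C = \frac{5953}{3}$ ($C = 4 \left(\left(\frac{4}{3} - 2\right) + 19\right) + 1911 = 4 \left(- \frac{2}{3} + 19\right) + 1911 = 4 \cdot \frac{55}{3} + 1911 = \frac{220}{3} + 1911 = \frac{5953}{3} \approx 1984.3$)
$l - C = -5975 - \frac{5953}{3} = - \frac{23878}{3}$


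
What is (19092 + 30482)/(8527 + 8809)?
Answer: 24787/8668 ≈ 2.8596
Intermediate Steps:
(19092 + 30482)/(8527 + 8809) = 49574/17336 = 49574*(1/17336) = 24787/8668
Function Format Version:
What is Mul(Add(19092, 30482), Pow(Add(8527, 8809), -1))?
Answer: Rational(24787, 8668) ≈ 2.8596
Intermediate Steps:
Mul(Add(19092, 30482), Pow(Add(8527, 8809), -1)) = Mul(49574, Pow(17336, -1)) = Mul(49574, Rational(1, 17336)) = Rational(24787, 8668)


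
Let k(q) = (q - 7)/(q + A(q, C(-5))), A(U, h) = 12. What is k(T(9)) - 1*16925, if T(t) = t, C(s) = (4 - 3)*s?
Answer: -355423/21 ≈ -16925.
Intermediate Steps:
C(s) = s (C(s) = 1*s = s)
k(q) = (-7 + q)/(12 + q) (k(q) = (q - 7)/(q + 12) = (-7 + q)/(12 + q))
k(T(9)) - 1*16925 = (-7 + 9)/(12 + 9) - 1*16925 = 2/21 - 16925 = -355423/21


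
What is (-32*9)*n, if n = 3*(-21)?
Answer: 18144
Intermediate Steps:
n = -63
(-32*9)*n = -32*9*(-63) = -288*(-63) = 18144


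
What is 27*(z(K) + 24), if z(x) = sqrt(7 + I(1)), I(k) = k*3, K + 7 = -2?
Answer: 648 + 27*sqrt(10) ≈ 733.38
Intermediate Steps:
K = -9 (K = -7 - 2 = -9)
I(k) = 3*k
z(x) = sqrt(10) (z(x) = sqrt(7 + 3*1) = sqrt(7 + 3) = sqrt(10))
27*(z(K) + 24) = 27*(sqrt(10) + 24) = 27*(24 + sqrt(10)) = 648 + 27*sqrt(10)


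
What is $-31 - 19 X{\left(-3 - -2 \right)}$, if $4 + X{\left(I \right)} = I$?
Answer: $64$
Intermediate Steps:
$X{\left(I \right)} = -4 + I$
$-31 - 19 X{\left(-3 - -2 \right)} = -31 - 19 \left(-4 - 1\right) = -31 - -95 = -31 + 95 = 64$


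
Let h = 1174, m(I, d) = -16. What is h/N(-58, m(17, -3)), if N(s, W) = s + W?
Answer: -587/37 ≈ -15.865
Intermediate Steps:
N(s, W) = W + s
h/N(-58, m(17, -3)) = 1174/(-16 - 58) = 1174/(-74) = 1174*(-1/74) = -587/37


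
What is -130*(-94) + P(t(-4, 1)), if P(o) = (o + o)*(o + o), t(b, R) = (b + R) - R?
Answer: 12284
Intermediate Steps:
t(b, R) = b (t(b, R) = (R + b) - R = b)
P(o) = 4*o**2 (P(o) = (2*o)*(2*o) = 4*o**2)
-130*(-94) + P(t(-4, 1)) = -130*(-94) + 4*(-4)**2 = 12220 + 4*16 = 12220 + 64 = 12284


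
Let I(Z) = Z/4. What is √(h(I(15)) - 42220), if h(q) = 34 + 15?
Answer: I*√42171 ≈ 205.36*I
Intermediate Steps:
I(Z) = Z/4 (I(Z) = Z*(¼) = Z/4)
h(q) = 49
√(h(I(15)) - 42220) = √(49 - 42220) = √(-42171) = I*√42171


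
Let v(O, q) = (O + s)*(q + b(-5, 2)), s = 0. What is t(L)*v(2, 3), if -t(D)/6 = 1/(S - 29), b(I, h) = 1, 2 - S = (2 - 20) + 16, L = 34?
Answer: 48/25 ≈ 1.9200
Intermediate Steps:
S = 4 (S = 2 - ((2 - 20) + 16) = 2 - (-18 + 16) = 2 - 1*(-2) = 2 + 2 = 4)
t(D) = 6/25 (t(D) = -6/(4 - 29) = -6/(-25) = -6*(-1/25) = 6/25)
v(O, q) = O*(1 + q) (v(O, q) = (O + 0)*(q + 1) = O*(1 + q))
t(L)*v(2, 3) = 6*(2*(1 + 3))/25 = 6*(2*4)/25 = (6/25)*8 = 48/25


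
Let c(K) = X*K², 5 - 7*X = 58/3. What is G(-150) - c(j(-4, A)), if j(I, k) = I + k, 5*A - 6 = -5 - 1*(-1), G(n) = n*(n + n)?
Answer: 7879644/175 ≈ 45027.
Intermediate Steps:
G(n) = 2*n² (G(n) = n*(2*n) = 2*n²)
A = ⅖ (A = 6/5 + (-5 - 1*(-1))/5 = 6/5 + (-5 + 1)/5 = 6/5 + (⅕)*(-4) = 6/5 - ⅘ = ⅖ ≈ 0.40000)
X = -43/21 (X = 5/7 - 58/(7*3) = 5/7 - ⅐*58/3 = 5/7 - 58/21 = -43/21 ≈ -2.0476)
c(K) = -43*K²/21
G(-150) - c(j(-4, A)) = 2*(-150)² - (-43)*(-4 + ⅖)²/21 = 2*22500 - (-43)*(-18/5)²/21 = 45000 - (-43)*324/(21*25) = 45000 - 1*(-4644/175) = 45000 + 4644/175 = 7879644/175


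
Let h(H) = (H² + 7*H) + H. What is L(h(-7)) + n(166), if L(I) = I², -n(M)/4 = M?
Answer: -615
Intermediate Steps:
n(M) = -4*M
h(H) = H² + 8*H
L(h(-7)) + n(166) = (-7*(8 - 7))² - 4*166 = (-7*1)² - 664 = (-7)² - 664 = 49 - 664 = -615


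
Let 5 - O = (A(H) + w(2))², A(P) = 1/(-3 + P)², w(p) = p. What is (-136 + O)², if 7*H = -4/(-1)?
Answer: 128468169984400/6975757441 ≈ 18416.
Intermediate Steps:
H = 4/7 (H = (-4/(-1))/7 = (-4*(-1))/7 = (⅐)*4 = 4/7 ≈ 0.57143)
A(P) = (-3 + P)⁻² (A(P) = 1/(-3 + P)² = (-3 + P)⁻²)
O = 24476/83521 (O = 5 - ((-3 + 4/7)⁻² + 2)² = 5 - ((-17/7)⁻² + 2)² = 5 - (49/289 + 2)² = 5 - (627/289)² = 5 - 1*393129/83521 = 5 - 393129/83521 = 24476/83521 ≈ 0.29305)
(-136 + O)² = (-136 + 24476/83521)² = (-11334380/83521)² = 128468169984400/6975757441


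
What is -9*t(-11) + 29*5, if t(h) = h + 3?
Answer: 217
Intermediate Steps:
t(h) = 3 + h
-9*t(-11) + 29*5 = -9*(3 - 11) + 29*5 = -9*(-8) + 145 = 72 + 145 = 217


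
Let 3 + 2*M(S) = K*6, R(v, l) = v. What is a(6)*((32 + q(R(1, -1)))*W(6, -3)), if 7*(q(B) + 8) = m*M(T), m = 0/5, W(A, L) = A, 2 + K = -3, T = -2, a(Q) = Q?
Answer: 864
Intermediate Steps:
K = -5 (K = -2 - 3 = -5)
M(S) = -33/2 (M(S) = -3/2 + (-5*6)/2 = -3/2 + (½)*(-30) = -3/2 - 15 = -33/2)
m = 0 (m = 0*(⅕) = 0)
q(B) = -8 (q(B) = -8 + (0*(-33/2))/7 = -8 + (⅐)*0 = -8 + 0 = -8)
a(6)*((32 + q(R(1, -1)))*W(6, -3)) = 6*((32 - 8)*6) = 6*(24*6) = 6*144 = 864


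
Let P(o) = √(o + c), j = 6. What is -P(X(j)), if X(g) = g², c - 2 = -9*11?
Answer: -I*√61 ≈ -7.8102*I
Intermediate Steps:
c = -97 (c = 2 - 9*11 = 2 - 99 = -97)
P(o) = √(-97 + o) (P(o) = √(o - 97) = √(-97 + o))
-P(X(j)) = -√(-97 + 6²) = -√(-97 + 36) = -√(-61) = -I*√61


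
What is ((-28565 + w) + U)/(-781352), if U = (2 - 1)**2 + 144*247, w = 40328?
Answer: -11833/195338 ≈ -0.060577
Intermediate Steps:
U = 35569 (U = 1**2 + 35568 = 1 + 35568 = 35569)
((-28565 + w) + U)/(-781352) = ((-28565 + 40328) + 35569)/(-781352) = (11763 + 35569)*(-1/781352) = 47332*(-1/781352) = -11833/195338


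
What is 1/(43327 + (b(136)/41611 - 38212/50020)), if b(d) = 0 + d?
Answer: 12691355/549868684202 ≈ 2.3081e-5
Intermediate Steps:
b(d) = d
1/(43327 + (b(136)/41611 - 38212/50020)) = 1/(43327 + (136/41611 - 38212/50020)) = 1/(43327 + (136*(1/41611) - 38212*1/50020)) = 1/(43327 + (136/41611 - 233/305)) = 1/(43327 - 9653883/12691355) = 1/(549868684202/12691355) = 12691355/549868684202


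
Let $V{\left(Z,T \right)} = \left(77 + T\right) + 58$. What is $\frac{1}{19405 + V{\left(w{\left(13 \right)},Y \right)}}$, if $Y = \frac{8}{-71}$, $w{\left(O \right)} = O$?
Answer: $\frac{71}{1387332} \approx 5.1177 \cdot 10^{-5}$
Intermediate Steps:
$Y = - \frac{8}{71}$ ($Y = 8 \left(- \frac{1}{71}\right) = - \frac{8}{71} \approx -0.11268$)
$V{\left(Z,T \right)} = 135 + T$
$\frac{1}{19405 + V{\left(w{\left(13 \right)},Y \right)}} = \frac{1}{19405 + \left(135 - \frac{8}{71}\right)} = \frac{1}{19405 + \frac{9577}{71}} = \frac{1}{\frac{1387332}{71}} = \frac{71}{1387332}$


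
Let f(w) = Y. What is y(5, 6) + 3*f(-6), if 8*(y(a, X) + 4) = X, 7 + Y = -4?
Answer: -145/4 ≈ -36.250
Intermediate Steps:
Y = -11 (Y = -7 - 4 = -11)
y(a, X) = -4 + X/8
f(w) = -11
y(5, 6) + 3*f(-6) = (-4 + (1/8)*6) + 3*(-11) = (-4 + 3/4) - 33 = -13/4 - 33 = -145/4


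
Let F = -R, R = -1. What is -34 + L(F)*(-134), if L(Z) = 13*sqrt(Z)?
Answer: -1776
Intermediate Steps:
F = 1 (F = -1*(-1) = 1)
-34 + L(F)*(-134) = -34 + (13*sqrt(1))*(-134) = -34 + (13*1)*(-134) = -34 + 13*(-134) = -34 - 1742 = -1776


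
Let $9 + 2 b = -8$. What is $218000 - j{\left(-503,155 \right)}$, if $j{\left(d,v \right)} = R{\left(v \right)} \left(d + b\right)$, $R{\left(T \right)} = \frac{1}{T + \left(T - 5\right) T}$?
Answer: $\frac{329180033}{1510} \approx 2.18 \cdot 10^{5}$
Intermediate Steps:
$b = - \frac{17}{2}$ ($b = - \frac{9}{2} + \frac{1}{2} \left(-8\right) = - \frac{9}{2} - 4 = - \frac{17}{2} \approx -8.5$)
$R{\left(T \right)} = \frac{1}{T + T \left(-5 + T\right)}$ ($R{\left(T \right)} = \frac{1}{T + \left(-5 + T\right) T} = \frac{1}{T + T \left(-5 + T\right)}$)
$j{\left(d,v \right)} = \frac{- \frac{17}{2} + d}{v \left(-4 + v\right)}$ ($j{\left(d,v \right)} = \frac{1}{v \left(-4 + v\right)} \left(d - \frac{17}{2}\right) = \frac{1}{v \left(-4 + v\right)} \left(- \frac{17}{2} + d\right) = \frac{- \frac{17}{2} + d}{v \left(-4 + v\right)}$)
$218000 - j{\left(-503,155 \right)} = 218000 - \frac{- \frac{17}{2} - 503}{155 \left(-4 + 155\right)} = 218000 - \frac{1}{155} \cdot \frac{1}{151} \left(- \frac{1023}{2}\right) = 218000 - - \frac{33}{1510} = 218000 + \frac{33}{1510} = \frac{329180033}{1510}$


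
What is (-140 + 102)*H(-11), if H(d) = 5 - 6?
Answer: 38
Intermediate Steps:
H(d) = -1
(-140 + 102)*H(-11) = (-140 + 102)*(-1) = -38*(-1) = 38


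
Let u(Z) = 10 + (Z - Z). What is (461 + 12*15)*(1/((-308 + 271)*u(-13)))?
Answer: -641/370 ≈ -1.7324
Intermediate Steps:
u(Z) = 10 (u(Z) = 10 + 0 = 10)
(461 + 12*15)*(1/((-308 + 271)*u(-13))) = (461 + 12*15)*(1/((-308 + 271)*10)) = (461 + 180)*((1/10)/(-37)) = 641*(-1/37*1/10) = 641*(-1/370) = -641/370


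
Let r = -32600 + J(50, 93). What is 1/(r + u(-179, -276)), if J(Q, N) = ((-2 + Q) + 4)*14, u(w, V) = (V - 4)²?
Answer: 1/46528 ≈ 2.1492e-5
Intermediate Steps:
u(w, V) = (-4 + V)²
J(Q, N) = 28 + 14*Q (J(Q, N) = (2 + Q)*14 = 28 + 14*Q)
r = -31872 (r = -32600 + (28 + 14*50) = -32600 + (28 + 700) = -32600 + 728 = -31872)
1/(r + u(-179, -276)) = 1/(-31872 + (-4 - 276)²) = 1/(-31872 + (-280)²) = 1/(-31872 + 78400) = 1/46528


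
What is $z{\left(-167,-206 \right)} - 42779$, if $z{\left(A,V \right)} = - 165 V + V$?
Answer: $-8995$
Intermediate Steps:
$z{\left(A,V \right)} = - 164 V$
$z{\left(-167,-206 \right)} - 42779 = \left(-164\right) \left(-206\right) - 42779 = 33784 - 42779 = -8995$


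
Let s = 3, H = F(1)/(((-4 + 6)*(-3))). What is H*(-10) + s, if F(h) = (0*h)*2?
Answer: 3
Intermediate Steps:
F(h) = 0 (F(h) = 0*2 = 0)
H = 0 (H = 0/(((-4 + 6)*(-3))) = 0/((2*(-3))) = 0/(-6) = 0*(-⅙) = 0)
H*(-10) + s = 0*(-10) + 3 = 0 + 3 = 3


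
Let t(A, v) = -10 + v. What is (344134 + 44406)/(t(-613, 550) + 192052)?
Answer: 97135/48148 ≈ 2.0174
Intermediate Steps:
(344134 + 44406)/(t(-613, 550) + 192052) = (344134 + 44406)/((-10 + 550) + 192052) = 388540/(540 + 192052) = 388540/192592 = 388540*(1/192592) = 97135/48148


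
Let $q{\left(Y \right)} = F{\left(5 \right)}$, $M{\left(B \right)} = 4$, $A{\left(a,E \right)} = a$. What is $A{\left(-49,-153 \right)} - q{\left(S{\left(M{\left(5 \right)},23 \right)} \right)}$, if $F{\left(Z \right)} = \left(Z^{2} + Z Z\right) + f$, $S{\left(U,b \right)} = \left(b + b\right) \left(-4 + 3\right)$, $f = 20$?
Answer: $-119$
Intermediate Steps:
$S{\left(U,b \right)} = - 2 b$ ($S{\left(U,b \right)} = 2 b \left(-1\right) = - 2 b$)
$F{\left(Z \right)} = 20 + 2 Z^{2}$ ($F{\left(Z \right)} = \left(Z^{2} + Z Z\right) + 20 = \left(Z^{2} + Z^{2}\right) + 20 = 2 Z^{2} + 20 = 20 + 2 Z^{2}$)
$q{\left(Y \right)} = 70$ ($q{\left(Y \right)} = 20 + 2 \cdot 5^{2} = 20 + 2 \cdot 25 = 20 + 50 = 70$)
$A{\left(-49,-153 \right)} - q{\left(S{\left(M{\left(5 \right)},23 \right)} \right)} = -49 - 70 = -119$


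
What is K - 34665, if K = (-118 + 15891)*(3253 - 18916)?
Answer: -247087164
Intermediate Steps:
K = -247052499 (K = 15773*(-15663) = -247052499)
K - 34665 = -247052499 - 34665 = -247087164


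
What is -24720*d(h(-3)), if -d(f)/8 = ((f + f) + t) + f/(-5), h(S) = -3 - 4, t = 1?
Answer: -2294016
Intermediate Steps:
h(S) = -7
d(f) = -8 - 72*f/5 (d(f) = -8*(((f + f) + 1) + f/(-5)) = -8*((2*f + 1) + f*(-⅕)) = -8*((1 + 2*f) - f/5) = -8*(1 + 9*f/5) = -8 - 72*f/5)
-24720*d(h(-3)) = -24720*(-8 - 72/5*(-7)) = -24720*(-8 + 504/5) = -24720*464/5 = -2294016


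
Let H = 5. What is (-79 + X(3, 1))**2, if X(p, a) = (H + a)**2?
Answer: 1849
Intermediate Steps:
X(p, a) = (5 + a)**2
(-79 + X(3, 1))**2 = (-79 + (5 + 1)**2)**2 = (-79 + 6**2)**2 = (-79 + 36)**2 = (-43)**2 = 1849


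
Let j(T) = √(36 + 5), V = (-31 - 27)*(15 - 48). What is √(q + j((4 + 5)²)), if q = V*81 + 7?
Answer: √(155041 + √41) ≈ 393.76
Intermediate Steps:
V = 1914 (V = -58*(-33) = 1914)
j(T) = √41
q = 155041 (q = 1914*81 + 7 = 155034 + 7 = 155041)
√(q + j((4 + 5)²)) = √(155041 + √41)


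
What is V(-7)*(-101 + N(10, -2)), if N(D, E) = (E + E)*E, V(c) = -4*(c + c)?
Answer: -5208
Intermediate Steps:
V(c) = -8*c
N(D, E) = 2*E² (N(D, E) = (2*E)*E = 2*E²)
V(-7)*(-101 + N(10, -2)) = (-8*(-7))*(-101 + 2*(-2)²) = 56*(-101 + 2*4) = 56*(-101 + 8) = 56*(-93) = -5208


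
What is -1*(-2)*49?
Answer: 98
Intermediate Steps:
-1*(-2)*49 = 2*49 = 98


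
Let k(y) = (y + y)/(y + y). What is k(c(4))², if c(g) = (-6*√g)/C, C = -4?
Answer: 1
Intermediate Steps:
c(g) = 3*√g/2 (c(g) = -6*√g/(-4) = -6*√g*(-¼) = 3*√g/2)
k(y) = 1 (k(y) = (2*y)/((2*y)) = (2*y)*(1/(2*y)) = 1)
k(c(4))² = 1² = 1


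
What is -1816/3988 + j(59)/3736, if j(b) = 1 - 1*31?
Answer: -863027/1862396 ≈ -0.46340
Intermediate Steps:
j(b) = -30 (j(b) = 1 - 31 = -30)
-1816/3988 + j(59)/3736 = -1816/3988 - 30/3736 = -1816*1/3988 - 30*1/3736 = -454/997 - 15/1868 = -863027/1862396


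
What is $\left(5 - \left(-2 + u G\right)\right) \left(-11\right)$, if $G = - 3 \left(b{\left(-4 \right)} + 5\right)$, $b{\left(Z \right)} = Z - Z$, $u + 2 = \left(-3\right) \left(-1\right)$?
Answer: $-242$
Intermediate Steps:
$u = 1$ ($u = -2 - -3 = -2 + 3 = 1$)
$b{\left(Z \right)} = 0$
$G = -15$ ($G = - 3 \left(0 + 5\right) = \left(-3\right) 5 = -15$)
$\left(5 - \left(-2 + u G\right)\right) \left(-11\right) = \left(5 - \left(-2 + 1 \left(-15\right)\right)\right) \left(-11\right) = \left(5 - \left(-2 - 15\right)\right) \left(-11\right) = \left(5 - -17\right) \left(-11\right) = \left(5 + 17\right) \left(-11\right) = 22 \left(-11\right) = -242$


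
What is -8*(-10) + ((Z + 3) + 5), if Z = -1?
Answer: 87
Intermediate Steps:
-8*(-10) + ((Z + 3) + 5) = -8*(-10) + ((-1 + 3) + 5) = 80 + (2 + 5) = 80 + 7 = 87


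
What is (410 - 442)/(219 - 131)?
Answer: -4/11 ≈ -0.36364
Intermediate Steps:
(410 - 442)/(219 - 131) = -32/88 = -32*1/88 = -4/11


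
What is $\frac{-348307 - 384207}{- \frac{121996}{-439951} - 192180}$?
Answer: $\frac{161135133407}{42274830592} \approx 3.8116$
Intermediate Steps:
$\frac{-348307 - 384207}{- \frac{121996}{-439951} - 192180} = - \frac{732514}{\left(-121996\right) \left(- \frac{1}{439951}\right) - 192180} = - \frac{732514}{\frac{121996}{439951} - 192180} = - \frac{732514}{- \frac{84549661184}{439951}} = \left(-732514\right) \left(- \frac{439951}{84549661184}\right) = \frac{161135133407}{42274830592}$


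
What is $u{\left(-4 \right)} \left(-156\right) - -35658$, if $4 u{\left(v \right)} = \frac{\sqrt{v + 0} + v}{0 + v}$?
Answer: $35619 + \frac{39 i}{2} \approx 35619.0 + 19.5 i$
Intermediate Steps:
$u{\left(v \right)} = \frac{v + \sqrt{v}}{4 v}$ ($u{\left(v \right)} = \frac{\left(\sqrt{v + 0} + v\right) \frac{1}{0 + v}}{4} = \frac{\left(\sqrt{v} + v\right) \frac{1}{v}}{4} = \frac{\left(v + \sqrt{v}\right) \frac{1}{v}}{4} = \frac{\frac{1}{v} \left(v + \sqrt{v}\right)}{4} = \frac{v + \sqrt{v}}{4 v}$)
$u{\left(-4 \right)} \left(-156\right) - -35658 = \left(\frac{1}{4} + \frac{1}{4 \cdot 2 i}\right) \left(-156\right) - -35658 = \left(\frac{1}{4} + \frac{\left(- \frac{1}{2}\right) i}{4}\right) \left(-156\right) + 35658 = \left(\frac{1}{4} - \frac{i}{8}\right) \left(-156\right) + 35658 = \left(-39 + \frac{39 i}{2}\right) + 35658 = 35619 + \frac{39 i}{2}$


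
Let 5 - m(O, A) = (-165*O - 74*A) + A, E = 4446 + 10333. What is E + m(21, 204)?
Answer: 33141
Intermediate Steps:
E = 14779
m(O, A) = 5 + 73*A + 165*O (m(O, A) = 5 - ((-165*O - 74*A) + A) = 5 - (-165*O - 73*A) = 5 + (73*A + 165*O) = 5 + 73*A + 165*O)
E + m(21, 204) = 14779 + (5 + 73*204 + 165*21) = 14779 + (5 + 14892 + 3465) = 14779 + 18362 = 33141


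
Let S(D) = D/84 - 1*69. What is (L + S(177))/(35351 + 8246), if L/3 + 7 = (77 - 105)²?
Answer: 63395/1220716 ≈ 0.051933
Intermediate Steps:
S(D) = -69 + D/84 (S(D) = D*(1/84) - 69 = D/84 - 69 = -69 + D/84)
L = 2331 (L = -21 + 3*(77 - 105)² = -21 + 3*(-28)² = -21 + 3*784 = -21 + 2352 = 2331)
(L + S(177))/(35351 + 8246) = (2331 + (-69 + (1/84)*177))/(35351 + 8246) = (2331 + (-69 + 59/28))/43597 = (2331 - 1873/28)*(1/43597) = (63395/28)*(1/43597) = 63395/1220716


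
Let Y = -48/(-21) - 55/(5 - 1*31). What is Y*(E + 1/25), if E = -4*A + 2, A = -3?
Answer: 21627/350 ≈ 61.791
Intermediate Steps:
E = 14 (E = -4*(-3) + 2 = 12 + 2 = 14)
Y = 801/182 (Y = -48*(-1/21) - 55/(5 - 31) = 16/7 - 55/(-26) = 16/7 - 55*(-1/26) = 16/7 + 55/26 = 801/182 ≈ 4.4011)
Y*(E + 1/25) = 801*(14 + 1/25)/182 = (801/182)*(351/25) = 21627/350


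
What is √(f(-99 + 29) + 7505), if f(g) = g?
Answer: √7435 ≈ 86.226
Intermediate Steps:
√(f(-99 + 29) + 7505) = √((-99 + 29) + 7505) = √(-70 + 7505) = √7435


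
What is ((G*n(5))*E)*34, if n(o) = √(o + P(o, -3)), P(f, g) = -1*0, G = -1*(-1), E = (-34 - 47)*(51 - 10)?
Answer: -112914*√5 ≈ -2.5248e+5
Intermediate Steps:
E = -3321 (E = -81*41 = -3321)
G = 1
P(f, g) = 0
n(o) = √o (n(o) = √(o + 0) = √o)
((G*n(5))*E)*34 = ((1*√5)*(-3321))*34 = (√5*(-3321))*34 = -3321*√5*34 = -112914*√5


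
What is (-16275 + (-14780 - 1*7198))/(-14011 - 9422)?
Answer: 12751/7811 ≈ 1.6324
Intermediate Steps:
(-16275 + (-14780 - 1*7198))/(-14011 - 9422) = (-16275 + (-14780 - 7198))/(-23433) = (-16275 - 21978)*(-1/23433) = -38253*(-1/23433) = 12751/7811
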